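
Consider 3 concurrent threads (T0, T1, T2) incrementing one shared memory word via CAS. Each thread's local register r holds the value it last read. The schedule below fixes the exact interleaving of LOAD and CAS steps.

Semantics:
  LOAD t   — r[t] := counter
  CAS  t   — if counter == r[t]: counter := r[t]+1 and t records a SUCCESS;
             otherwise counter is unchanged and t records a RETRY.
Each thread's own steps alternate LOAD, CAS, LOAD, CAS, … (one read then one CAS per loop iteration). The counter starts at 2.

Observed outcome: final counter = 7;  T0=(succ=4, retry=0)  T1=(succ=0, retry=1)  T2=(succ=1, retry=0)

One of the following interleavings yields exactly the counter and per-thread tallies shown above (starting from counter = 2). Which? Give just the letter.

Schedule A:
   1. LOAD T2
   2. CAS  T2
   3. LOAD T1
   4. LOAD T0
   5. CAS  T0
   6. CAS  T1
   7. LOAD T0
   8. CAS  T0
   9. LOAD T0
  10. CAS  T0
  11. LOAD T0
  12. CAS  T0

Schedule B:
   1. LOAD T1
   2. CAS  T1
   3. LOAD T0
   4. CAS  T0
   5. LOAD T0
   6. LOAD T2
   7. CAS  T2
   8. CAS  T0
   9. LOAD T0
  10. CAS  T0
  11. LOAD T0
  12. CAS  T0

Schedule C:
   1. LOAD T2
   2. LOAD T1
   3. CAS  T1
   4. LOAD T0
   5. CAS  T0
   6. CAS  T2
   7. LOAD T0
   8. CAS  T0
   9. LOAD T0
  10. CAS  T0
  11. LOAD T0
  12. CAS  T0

A

Tracing schedule A:
#1 T2 reads 2
#2 T2 CAS(2→3) writes; counter now 3
#3 T1 reads 3
#4 T0 reads 3
#5 T0 CAS(3→4) writes; counter now 4
#6 T1 CAS(3→4) fails; counter now 4
#7 T0 reads 4
#8 T0 CAS(4→5) writes; counter now 5
#9 T0 reads 5
#10 T0 CAS(5→6) writes; counter now 6
#11 T0 reads 6
#12 T0 CAS(6→7) writes; counter now 7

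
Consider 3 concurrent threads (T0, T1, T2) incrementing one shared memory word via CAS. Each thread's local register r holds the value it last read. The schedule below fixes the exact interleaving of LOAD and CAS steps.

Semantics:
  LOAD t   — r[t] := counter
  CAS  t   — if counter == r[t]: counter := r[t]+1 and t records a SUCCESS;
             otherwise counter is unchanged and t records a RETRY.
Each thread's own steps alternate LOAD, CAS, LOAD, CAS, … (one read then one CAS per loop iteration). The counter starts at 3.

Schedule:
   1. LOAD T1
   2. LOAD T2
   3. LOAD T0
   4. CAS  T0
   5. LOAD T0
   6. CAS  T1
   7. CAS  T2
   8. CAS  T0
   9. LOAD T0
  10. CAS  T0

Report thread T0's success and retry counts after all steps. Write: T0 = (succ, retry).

T0 = (3, 0)

[1] T1.load  rd  (counter 3, T1.r 3)
[2] T2.load  rd  (counter 3, T2.r 3)
[3] T0.load  rd  (counter 3, T0.r 3)
[4] T0.cas  hit  (counter 4, T0.r 3)
[5] T0.load  rd  (counter 4, T0.r 4)
[6] T1.cas  miss  (counter 4, T1.r 3)
[7] T2.cas  miss  (counter 4, T2.r 3)
[8] T0.cas  hit  (counter 5, T0.r 4)
[9] T0.load  rd  (counter 5, T0.r 5)
[10] T0.cas  hit  (counter 6, T0.r 5)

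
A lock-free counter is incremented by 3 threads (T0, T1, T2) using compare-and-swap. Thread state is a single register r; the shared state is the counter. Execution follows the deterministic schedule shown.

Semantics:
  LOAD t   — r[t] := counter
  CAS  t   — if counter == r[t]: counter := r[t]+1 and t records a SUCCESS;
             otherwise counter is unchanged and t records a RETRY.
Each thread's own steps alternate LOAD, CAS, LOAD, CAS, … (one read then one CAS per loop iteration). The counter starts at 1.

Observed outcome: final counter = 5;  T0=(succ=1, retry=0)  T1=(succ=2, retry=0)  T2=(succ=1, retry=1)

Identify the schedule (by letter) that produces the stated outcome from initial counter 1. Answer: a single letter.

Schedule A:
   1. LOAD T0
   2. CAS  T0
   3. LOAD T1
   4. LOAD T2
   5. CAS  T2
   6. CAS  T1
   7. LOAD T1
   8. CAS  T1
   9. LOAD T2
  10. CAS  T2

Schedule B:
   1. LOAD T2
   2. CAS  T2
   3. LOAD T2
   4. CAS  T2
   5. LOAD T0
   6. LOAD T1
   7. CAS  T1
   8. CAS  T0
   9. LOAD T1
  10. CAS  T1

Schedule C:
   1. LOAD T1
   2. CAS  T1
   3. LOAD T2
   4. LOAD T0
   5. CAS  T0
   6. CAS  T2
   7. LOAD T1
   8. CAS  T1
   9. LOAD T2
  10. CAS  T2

C

Tracing schedule C:
step 1: T1 LOAD ⇒ load; ctr=1 reg=1
step 2: T1 CAS ⇒ ok; ctr=2 reg=1
step 3: T2 LOAD ⇒ load; ctr=2 reg=2
step 4: T0 LOAD ⇒ load; ctr=2 reg=2
step 5: T0 CAS ⇒ ok; ctr=3 reg=2
step 6: T2 CAS ⇒ retry; ctr=3 reg=2
step 7: T1 LOAD ⇒ load; ctr=3 reg=3
step 8: T1 CAS ⇒ ok; ctr=4 reg=3
step 9: T2 LOAD ⇒ load; ctr=4 reg=4
step 10: T2 CAS ⇒ ok; ctr=5 reg=4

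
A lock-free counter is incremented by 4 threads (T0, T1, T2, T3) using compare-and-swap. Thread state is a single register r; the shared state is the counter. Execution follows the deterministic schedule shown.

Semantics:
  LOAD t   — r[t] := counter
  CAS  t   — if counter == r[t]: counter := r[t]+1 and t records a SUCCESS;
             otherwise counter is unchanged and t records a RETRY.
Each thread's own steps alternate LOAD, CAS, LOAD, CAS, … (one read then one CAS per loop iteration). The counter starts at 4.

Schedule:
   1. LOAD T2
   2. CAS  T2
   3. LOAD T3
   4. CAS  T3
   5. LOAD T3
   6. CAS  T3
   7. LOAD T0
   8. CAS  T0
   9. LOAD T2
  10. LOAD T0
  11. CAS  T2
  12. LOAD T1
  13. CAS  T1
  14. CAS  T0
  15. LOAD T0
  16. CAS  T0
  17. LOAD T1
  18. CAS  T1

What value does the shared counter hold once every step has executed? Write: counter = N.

1. LOAD T2 → mem=4 r[T2]=4 [LOAD]
2. CAS T2 → mem=5 r[T2]=4 [OK]
3. LOAD T3 → mem=5 r[T3]=5 [LOAD]
4. CAS T3 → mem=6 r[T3]=5 [OK]
5. LOAD T3 → mem=6 r[T3]=6 [LOAD]
6. CAS T3 → mem=7 r[T3]=6 [OK]
7. LOAD T0 → mem=7 r[T0]=7 [LOAD]
8. CAS T0 → mem=8 r[T0]=7 [OK]
9. LOAD T2 → mem=8 r[T2]=8 [LOAD]
10. LOAD T0 → mem=8 r[T0]=8 [LOAD]
11. CAS T2 → mem=9 r[T2]=8 [OK]
12. LOAD T1 → mem=9 r[T1]=9 [LOAD]
13. CAS T1 → mem=10 r[T1]=9 [OK]
14. CAS T0 → mem=10 r[T0]=8 [RETRY]
15. LOAD T0 → mem=10 r[T0]=10 [LOAD]
16. CAS T0 → mem=11 r[T0]=10 [OK]
17. LOAD T1 → mem=11 r[T1]=11 [LOAD]
18. CAS T1 → mem=12 r[T1]=11 [OK]

counter = 12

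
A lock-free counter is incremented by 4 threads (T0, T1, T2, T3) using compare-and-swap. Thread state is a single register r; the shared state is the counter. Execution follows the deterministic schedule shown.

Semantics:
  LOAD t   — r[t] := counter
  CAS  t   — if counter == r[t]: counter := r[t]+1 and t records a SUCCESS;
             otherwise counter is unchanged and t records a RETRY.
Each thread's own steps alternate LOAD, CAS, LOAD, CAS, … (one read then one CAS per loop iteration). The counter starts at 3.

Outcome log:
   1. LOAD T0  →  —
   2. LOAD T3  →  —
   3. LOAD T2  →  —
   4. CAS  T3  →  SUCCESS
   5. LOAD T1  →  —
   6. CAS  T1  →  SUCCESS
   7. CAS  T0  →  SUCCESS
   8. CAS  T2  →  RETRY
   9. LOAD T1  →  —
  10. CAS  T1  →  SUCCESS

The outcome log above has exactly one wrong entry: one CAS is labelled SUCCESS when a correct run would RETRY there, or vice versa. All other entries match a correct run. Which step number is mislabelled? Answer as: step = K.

step = 7

Correct run:
   1) LOAD T0:  M=3  r_T0=3
   2) LOAD T3:  M=3  r_T3=3
   3) LOAD T2:  M=3  r_T2=3
   4) CAS  T3:  M=4  r_T3=3 ✓
   5) LOAD T1:  M=4  r_T1=4
   6) CAS  T1:  M=5  r_T1=4 ✓
   7) CAS  T0:  M=5  r_T0=3 ✗
   8) CAS  T2:  M=5  r_T2=3 ✗
   9) LOAD T1:  M=5  r_T1=5
  10) CAS  T1:  M=6  r_T1=5 ✓
Mismatch at 7.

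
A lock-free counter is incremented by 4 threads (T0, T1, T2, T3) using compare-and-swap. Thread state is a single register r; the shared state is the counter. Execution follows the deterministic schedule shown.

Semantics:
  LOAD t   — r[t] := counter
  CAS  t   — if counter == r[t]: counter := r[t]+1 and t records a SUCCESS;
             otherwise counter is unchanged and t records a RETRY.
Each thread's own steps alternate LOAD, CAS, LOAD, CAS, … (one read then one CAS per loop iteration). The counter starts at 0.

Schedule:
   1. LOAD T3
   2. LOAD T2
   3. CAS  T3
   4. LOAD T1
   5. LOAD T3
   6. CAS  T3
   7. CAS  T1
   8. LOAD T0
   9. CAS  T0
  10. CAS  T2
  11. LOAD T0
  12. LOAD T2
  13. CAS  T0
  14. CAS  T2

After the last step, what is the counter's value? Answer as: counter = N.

step 1: T3 LOAD ⇒ load; ctr=0 reg=0
step 2: T2 LOAD ⇒ load; ctr=0 reg=0
step 3: T3 CAS ⇒ ok; ctr=1 reg=0
step 4: T1 LOAD ⇒ load; ctr=1 reg=1
step 5: T3 LOAD ⇒ load; ctr=1 reg=1
step 6: T3 CAS ⇒ ok; ctr=2 reg=1
step 7: T1 CAS ⇒ retry; ctr=2 reg=1
step 8: T0 LOAD ⇒ load; ctr=2 reg=2
step 9: T0 CAS ⇒ ok; ctr=3 reg=2
step 10: T2 CAS ⇒ retry; ctr=3 reg=0
step 11: T0 LOAD ⇒ load; ctr=3 reg=3
step 12: T2 LOAD ⇒ load; ctr=3 reg=3
step 13: T0 CAS ⇒ ok; ctr=4 reg=3
step 14: T2 CAS ⇒ retry; ctr=4 reg=3

counter = 4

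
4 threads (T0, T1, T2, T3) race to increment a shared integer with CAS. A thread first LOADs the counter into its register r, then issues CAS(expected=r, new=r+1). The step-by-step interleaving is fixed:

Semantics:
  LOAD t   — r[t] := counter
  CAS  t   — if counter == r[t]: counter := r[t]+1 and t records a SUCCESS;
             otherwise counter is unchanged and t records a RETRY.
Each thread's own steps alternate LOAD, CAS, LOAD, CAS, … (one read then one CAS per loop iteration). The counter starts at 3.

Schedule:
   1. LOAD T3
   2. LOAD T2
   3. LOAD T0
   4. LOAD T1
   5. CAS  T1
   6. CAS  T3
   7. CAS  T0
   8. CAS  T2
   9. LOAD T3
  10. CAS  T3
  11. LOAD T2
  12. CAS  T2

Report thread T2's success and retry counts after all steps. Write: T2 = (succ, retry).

   1) LOAD T3:  M=3  r_T3=3
   2) LOAD T2:  M=3  r_T2=3
   3) LOAD T0:  M=3  r_T0=3
   4) LOAD T1:  M=3  r_T1=3
   5) CAS  T1:  M=4  r_T1=3 ✓
   6) CAS  T3:  M=4  r_T3=3 ✗
   7) CAS  T0:  M=4  r_T0=3 ✗
   8) CAS  T2:  M=4  r_T2=3 ✗
   9) LOAD T3:  M=4  r_T3=4
  10) CAS  T3:  M=5  r_T3=4 ✓
  11) LOAD T2:  M=5  r_T2=5
  12) CAS  T2:  M=6  r_T2=5 ✓

T2 = (1, 1)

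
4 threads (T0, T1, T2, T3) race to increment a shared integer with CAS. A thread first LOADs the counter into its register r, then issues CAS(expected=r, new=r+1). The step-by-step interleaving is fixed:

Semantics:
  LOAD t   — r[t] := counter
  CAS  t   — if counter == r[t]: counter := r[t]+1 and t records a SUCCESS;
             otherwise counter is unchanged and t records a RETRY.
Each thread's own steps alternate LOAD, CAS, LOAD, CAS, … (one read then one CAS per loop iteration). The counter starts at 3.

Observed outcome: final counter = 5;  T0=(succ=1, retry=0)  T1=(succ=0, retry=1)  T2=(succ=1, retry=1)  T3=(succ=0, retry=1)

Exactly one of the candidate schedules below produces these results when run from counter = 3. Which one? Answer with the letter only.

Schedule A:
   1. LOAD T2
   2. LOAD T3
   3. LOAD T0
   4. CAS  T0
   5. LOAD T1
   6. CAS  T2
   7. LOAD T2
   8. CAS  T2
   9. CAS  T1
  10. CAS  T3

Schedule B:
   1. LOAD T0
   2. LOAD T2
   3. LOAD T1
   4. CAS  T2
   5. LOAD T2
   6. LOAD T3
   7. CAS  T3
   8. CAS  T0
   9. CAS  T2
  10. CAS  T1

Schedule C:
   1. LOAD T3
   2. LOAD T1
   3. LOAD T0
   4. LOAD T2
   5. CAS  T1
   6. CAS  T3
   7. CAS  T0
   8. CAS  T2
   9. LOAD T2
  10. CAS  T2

A

Tracing schedule A:
#1 T2 reads 3
#2 T3 reads 3
#3 T0 reads 3
#4 T0 CAS(3→4) writes; counter now 4
#5 T1 reads 4
#6 T2 CAS(3→4) fails; counter now 4
#7 T2 reads 4
#8 T2 CAS(4→5) writes; counter now 5
#9 T1 CAS(4→5) fails; counter now 5
#10 T3 CAS(3→4) fails; counter now 5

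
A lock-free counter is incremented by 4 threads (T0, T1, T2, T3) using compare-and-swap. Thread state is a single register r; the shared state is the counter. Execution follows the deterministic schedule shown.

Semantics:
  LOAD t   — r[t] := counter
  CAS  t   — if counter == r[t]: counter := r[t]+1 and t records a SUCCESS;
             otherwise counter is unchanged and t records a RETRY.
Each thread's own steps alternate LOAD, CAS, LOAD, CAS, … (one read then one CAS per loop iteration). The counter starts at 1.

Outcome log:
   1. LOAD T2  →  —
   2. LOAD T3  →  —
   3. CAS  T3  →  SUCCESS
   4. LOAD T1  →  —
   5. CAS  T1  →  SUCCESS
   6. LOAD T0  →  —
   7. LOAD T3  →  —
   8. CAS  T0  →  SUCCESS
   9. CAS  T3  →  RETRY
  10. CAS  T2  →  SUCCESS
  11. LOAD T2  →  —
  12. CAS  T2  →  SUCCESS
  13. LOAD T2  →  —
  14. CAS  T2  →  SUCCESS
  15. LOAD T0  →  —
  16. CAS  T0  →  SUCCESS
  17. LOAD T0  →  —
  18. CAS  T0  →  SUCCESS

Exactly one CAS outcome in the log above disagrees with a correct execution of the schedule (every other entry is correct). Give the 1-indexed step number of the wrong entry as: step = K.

Reference trace:
[1] T2.load  rd  (counter 1, T2.r 1)
[2] T3.load  rd  (counter 1, T3.r 1)
[3] T3.cas  hit  (counter 2, T3.r 1)
[4] T1.load  rd  (counter 2, T1.r 2)
[5] T1.cas  hit  (counter 3, T1.r 2)
[6] T0.load  rd  (counter 3, T0.r 3)
[7] T3.load  rd  (counter 3, T3.r 3)
[8] T0.cas  hit  (counter 4, T0.r 3)
[9] T3.cas  miss  (counter 4, T3.r 3)
[10] T2.cas  miss  (counter 4, T2.r 1)
[11] T2.load  rd  (counter 4, T2.r 4)
[12] T2.cas  hit  (counter 5, T2.r 4)
[13] T2.load  rd  (counter 5, T2.r 5)
[14] T2.cas  hit  (counter 6, T2.r 5)
[15] T0.load  rd  (counter 6, T0.r 6)
[16] T0.cas  hit  (counter 7, T0.r 6)
[17] T0.load  rd  (counter 7, T0.r 7)
[18] T0.cas  hit  (counter 8, T0.r 7)
Log disagrees first at step 10.

step = 10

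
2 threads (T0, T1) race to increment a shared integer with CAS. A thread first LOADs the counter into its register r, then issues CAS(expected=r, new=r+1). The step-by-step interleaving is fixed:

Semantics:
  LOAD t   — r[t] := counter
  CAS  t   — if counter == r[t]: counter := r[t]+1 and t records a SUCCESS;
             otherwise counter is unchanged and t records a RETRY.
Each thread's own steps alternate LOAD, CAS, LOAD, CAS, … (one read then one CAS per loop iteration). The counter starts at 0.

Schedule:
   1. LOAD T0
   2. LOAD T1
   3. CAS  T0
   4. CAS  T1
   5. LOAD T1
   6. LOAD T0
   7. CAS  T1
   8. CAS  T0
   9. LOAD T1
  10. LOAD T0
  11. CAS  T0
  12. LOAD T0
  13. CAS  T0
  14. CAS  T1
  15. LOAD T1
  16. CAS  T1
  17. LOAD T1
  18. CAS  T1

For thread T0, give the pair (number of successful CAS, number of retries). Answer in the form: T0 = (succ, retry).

[1] T0.load  rd  (counter 0, T0.r 0)
[2] T1.load  rd  (counter 0, T1.r 0)
[3] T0.cas  hit  (counter 1, T0.r 0)
[4] T1.cas  miss  (counter 1, T1.r 0)
[5] T1.load  rd  (counter 1, T1.r 1)
[6] T0.load  rd  (counter 1, T0.r 1)
[7] T1.cas  hit  (counter 2, T1.r 1)
[8] T0.cas  miss  (counter 2, T0.r 1)
[9] T1.load  rd  (counter 2, T1.r 2)
[10] T0.load  rd  (counter 2, T0.r 2)
[11] T0.cas  hit  (counter 3, T0.r 2)
[12] T0.load  rd  (counter 3, T0.r 3)
[13] T0.cas  hit  (counter 4, T0.r 3)
[14] T1.cas  miss  (counter 4, T1.r 2)
[15] T1.load  rd  (counter 4, T1.r 4)
[16] T1.cas  hit  (counter 5, T1.r 4)
[17] T1.load  rd  (counter 5, T1.r 5)
[18] T1.cas  hit  (counter 6, T1.r 5)

T0 = (3, 1)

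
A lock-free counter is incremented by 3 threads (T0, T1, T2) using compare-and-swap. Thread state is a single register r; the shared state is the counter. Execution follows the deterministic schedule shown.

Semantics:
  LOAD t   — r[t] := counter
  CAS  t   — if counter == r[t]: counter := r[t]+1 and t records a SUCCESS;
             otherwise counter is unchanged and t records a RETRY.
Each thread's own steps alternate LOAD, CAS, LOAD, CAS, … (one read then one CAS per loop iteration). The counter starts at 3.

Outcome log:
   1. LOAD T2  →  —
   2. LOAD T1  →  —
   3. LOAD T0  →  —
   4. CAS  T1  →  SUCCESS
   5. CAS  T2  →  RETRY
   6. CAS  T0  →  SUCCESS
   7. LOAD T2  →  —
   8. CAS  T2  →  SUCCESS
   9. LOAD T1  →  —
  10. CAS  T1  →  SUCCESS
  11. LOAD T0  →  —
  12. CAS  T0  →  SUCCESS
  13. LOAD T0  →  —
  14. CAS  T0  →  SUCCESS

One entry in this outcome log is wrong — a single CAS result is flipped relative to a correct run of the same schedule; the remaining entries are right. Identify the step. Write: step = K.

Correct run:
   1) LOAD T2:  M=3  r_T2=3
   2) LOAD T1:  M=3  r_T1=3
   3) LOAD T0:  M=3  r_T0=3
   4) CAS  T1:  M=4  r_T1=3 ✓
   5) CAS  T2:  M=4  r_T2=3 ✗
   6) CAS  T0:  M=4  r_T0=3 ✗
   7) LOAD T2:  M=4  r_T2=4
   8) CAS  T2:  M=5  r_T2=4 ✓
   9) LOAD T1:  M=5  r_T1=5
  10) CAS  T1:  M=6  r_T1=5 ✓
  11) LOAD T0:  M=6  r_T0=6
  12) CAS  T0:  M=7  r_T0=6 ✓
  13) LOAD T0:  M=7  r_T0=7
  14) CAS  T0:  M=8  r_T0=7 ✓
Log disagrees first at step 6.

step = 6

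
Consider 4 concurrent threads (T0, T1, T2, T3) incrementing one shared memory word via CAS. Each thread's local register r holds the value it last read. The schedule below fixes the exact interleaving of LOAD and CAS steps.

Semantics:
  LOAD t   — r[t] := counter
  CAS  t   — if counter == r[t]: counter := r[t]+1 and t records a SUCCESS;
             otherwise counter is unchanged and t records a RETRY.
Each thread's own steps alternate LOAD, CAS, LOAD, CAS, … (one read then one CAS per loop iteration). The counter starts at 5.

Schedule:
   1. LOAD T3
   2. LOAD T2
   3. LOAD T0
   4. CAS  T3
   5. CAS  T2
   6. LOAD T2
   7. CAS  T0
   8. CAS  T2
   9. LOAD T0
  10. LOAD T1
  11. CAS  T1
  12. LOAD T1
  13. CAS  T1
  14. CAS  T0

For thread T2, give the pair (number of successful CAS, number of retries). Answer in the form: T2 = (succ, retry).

1. LOAD T3 → mem=5 r[T3]=5 [LOAD]
2. LOAD T2 → mem=5 r[T2]=5 [LOAD]
3. LOAD T0 → mem=5 r[T0]=5 [LOAD]
4. CAS T3 → mem=6 r[T3]=5 [OK]
5. CAS T2 → mem=6 r[T2]=5 [RETRY]
6. LOAD T2 → mem=6 r[T2]=6 [LOAD]
7. CAS T0 → mem=6 r[T0]=5 [RETRY]
8. CAS T2 → mem=7 r[T2]=6 [OK]
9. LOAD T0 → mem=7 r[T0]=7 [LOAD]
10. LOAD T1 → mem=7 r[T1]=7 [LOAD]
11. CAS T1 → mem=8 r[T1]=7 [OK]
12. LOAD T1 → mem=8 r[T1]=8 [LOAD]
13. CAS T1 → mem=9 r[T1]=8 [OK]
14. CAS T0 → mem=9 r[T0]=7 [RETRY]

T2 = (1, 1)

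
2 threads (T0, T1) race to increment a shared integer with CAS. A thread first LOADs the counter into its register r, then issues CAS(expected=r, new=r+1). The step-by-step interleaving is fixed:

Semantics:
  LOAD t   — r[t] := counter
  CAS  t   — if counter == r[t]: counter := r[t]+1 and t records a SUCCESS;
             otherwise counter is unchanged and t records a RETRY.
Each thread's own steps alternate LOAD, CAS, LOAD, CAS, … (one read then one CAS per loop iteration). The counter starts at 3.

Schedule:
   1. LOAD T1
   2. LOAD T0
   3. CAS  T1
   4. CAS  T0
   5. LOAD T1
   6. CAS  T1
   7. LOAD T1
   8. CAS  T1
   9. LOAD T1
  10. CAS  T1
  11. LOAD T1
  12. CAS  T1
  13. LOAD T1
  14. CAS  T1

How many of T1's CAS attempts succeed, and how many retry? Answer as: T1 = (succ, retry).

T1 = (6, 0)

[1] T1.load  rd  (counter 3, T1.r 3)
[2] T0.load  rd  (counter 3, T0.r 3)
[3] T1.cas  hit  (counter 4, T1.r 3)
[4] T0.cas  miss  (counter 4, T0.r 3)
[5] T1.load  rd  (counter 4, T1.r 4)
[6] T1.cas  hit  (counter 5, T1.r 4)
[7] T1.load  rd  (counter 5, T1.r 5)
[8] T1.cas  hit  (counter 6, T1.r 5)
[9] T1.load  rd  (counter 6, T1.r 6)
[10] T1.cas  hit  (counter 7, T1.r 6)
[11] T1.load  rd  (counter 7, T1.r 7)
[12] T1.cas  hit  (counter 8, T1.r 7)
[13] T1.load  rd  (counter 8, T1.r 8)
[14] T1.cas  hit  (counter 9, T1.r 8)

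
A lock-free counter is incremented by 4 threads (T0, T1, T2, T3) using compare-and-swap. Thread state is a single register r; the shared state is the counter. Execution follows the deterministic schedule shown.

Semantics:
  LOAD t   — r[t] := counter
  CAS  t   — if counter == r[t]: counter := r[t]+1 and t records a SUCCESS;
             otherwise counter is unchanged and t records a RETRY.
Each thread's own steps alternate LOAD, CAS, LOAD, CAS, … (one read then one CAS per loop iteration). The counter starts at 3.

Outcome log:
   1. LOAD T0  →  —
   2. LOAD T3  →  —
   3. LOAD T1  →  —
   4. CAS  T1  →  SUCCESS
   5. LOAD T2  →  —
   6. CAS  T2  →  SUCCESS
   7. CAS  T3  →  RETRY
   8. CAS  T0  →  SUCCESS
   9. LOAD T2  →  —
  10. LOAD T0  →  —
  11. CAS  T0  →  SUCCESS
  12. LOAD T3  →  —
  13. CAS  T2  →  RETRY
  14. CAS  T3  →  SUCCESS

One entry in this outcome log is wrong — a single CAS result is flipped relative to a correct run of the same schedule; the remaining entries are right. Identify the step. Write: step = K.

Correct run:
step 1: T0 LOAD ⇒ load; ctr=3 reg=3
step 2: T3 LOAD ⇒ load; ctr=3 reg=3
step 3: T1 LOAD ⇒ load; ctr=3 reg=3
step 4: T1 CAS ⇒ ok; ctr=4 reg=3
step 5: T2 LOAD ⇒ load; ctr=4 reg=4
step 6: T2 CAS ⇒ ok; ctr=5 reg=4
step 7: T3 CAS ⇒ retry; ctr=5 reg=3
step 8: T0 CAS ⇒ retry; ctr=5 reg=3
step 9: T2 LOAD ⇒ load; ctr=5 reg=5
step 10: T0 LOAD ⇒ load; ctr=5 reg=5
step 11: T0 CAS ⇒ ok; ctr=6 reg=5
step 12: T3 LOAD ⇒ load; ctr=6 reg=6
step 13: T2 CAS ⇒ retry; ctr=6 reg=5
step 14: T3 CAS ⇒ ok; ctr=7 reg=6
Log disagrees first at step 8.

step = 8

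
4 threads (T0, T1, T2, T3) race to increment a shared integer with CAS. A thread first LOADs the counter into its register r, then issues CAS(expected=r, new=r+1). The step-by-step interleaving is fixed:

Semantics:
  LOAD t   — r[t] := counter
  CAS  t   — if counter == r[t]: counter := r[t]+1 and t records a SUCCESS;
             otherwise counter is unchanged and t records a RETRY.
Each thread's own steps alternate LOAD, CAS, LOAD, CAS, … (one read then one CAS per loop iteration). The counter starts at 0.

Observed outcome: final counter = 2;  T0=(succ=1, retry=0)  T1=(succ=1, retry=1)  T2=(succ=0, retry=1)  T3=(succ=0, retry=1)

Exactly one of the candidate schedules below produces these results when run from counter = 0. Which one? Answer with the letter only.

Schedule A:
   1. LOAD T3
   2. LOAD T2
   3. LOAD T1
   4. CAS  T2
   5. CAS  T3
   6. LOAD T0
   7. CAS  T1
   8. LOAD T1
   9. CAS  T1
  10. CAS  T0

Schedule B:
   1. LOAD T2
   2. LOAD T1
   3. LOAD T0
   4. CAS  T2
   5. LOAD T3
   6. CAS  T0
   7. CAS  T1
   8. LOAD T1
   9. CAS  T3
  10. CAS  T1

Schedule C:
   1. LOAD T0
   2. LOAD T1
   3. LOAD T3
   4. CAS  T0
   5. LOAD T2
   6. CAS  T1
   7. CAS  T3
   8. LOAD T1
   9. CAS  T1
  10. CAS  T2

Tracing schedule C:
1. LOAD T0 → mem=0 r[T0]=0 [LOAD]
2. LOAD T1 → mem=0 r[T1]=0 [LOAD]
3. LOAD T3 → mem=0 r[T3]=0 [LOAD]
4. CAS T0 → mem=1 r[T0]=0 [OK]
5. LOAD T2 → mem=1 r[T2]=1 [LOAD]
6. CAS T1 → mem=1 r[T1]=0 [RETRY]
7. CAS T3 → mem=1 r[T3]=0 [RETRY]
8. LOAD T1 → mem=1 r[T1]=1 [LOAD]
9. CAS T1 → mem=2 r[T1]=1 [OK]
10. CAS T2 → mem=2 r[T2]=1 [RETRY]

C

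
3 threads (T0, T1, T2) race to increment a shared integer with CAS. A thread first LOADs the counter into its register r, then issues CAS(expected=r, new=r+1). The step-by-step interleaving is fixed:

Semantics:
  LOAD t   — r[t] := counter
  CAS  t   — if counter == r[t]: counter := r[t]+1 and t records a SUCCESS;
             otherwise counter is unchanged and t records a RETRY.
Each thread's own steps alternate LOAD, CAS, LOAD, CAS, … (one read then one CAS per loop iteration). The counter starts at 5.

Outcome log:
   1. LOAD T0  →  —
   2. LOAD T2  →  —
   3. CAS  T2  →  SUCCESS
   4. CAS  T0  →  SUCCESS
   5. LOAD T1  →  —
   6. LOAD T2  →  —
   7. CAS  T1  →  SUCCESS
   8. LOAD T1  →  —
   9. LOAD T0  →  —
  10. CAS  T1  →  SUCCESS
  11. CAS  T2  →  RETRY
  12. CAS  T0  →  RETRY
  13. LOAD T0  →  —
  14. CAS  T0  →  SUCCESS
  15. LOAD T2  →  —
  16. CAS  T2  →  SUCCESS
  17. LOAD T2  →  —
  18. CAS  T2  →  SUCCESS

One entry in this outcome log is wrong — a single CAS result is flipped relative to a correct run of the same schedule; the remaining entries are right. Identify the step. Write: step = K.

step = 4

Correct run:
1. LOAD T0 → mem=5 r[T0]=5 [LOAD]
2. LOAD T2 → mem=5 r[T2]=5 [LOAD]
3. CAS T2 → mem=6 r[T2]=5 [OK]
4. CAS T0 → mem=6 r[T0]=5 [RETRY]
5. LOAD T1 → mem=6 r[T1]=6 [LOAD]
6. LOAD T2 → mem=6 r[T2]=6 [LOAD]
7. CAS T1 → mem=7 r[T1]=6 [OK]
8. LOAD T1 → mem=7 r[T1]=7 [LOAD]
9. LOAD T0 → mem=7 r[T0]=7 [LOAD]
10. CAS T1 → mem=8 r[T1]=7 [OK]
11. CAS T2 → mem=8 r[T2]=6 [RETRY]
12. CAS T0 → mem=8 r[T0]=7 [RETRY]
13. LOAD T0 → mem=8 r[T0]=8 [LOAD]
14. CAS T0 → mem=9 r[T0]=8 [OK]
15. LOAD T2 → mem=9 r[T2]=9 [LOAD]
16. CAS T2 → mem=10 r[T2]=9 [OK]
17. LOAD T2 → mem=10 r[T2]=10 [LOAD]
18. CAS T2 → mem=11 r[T2]=10 [OK]
Mismatch at 4.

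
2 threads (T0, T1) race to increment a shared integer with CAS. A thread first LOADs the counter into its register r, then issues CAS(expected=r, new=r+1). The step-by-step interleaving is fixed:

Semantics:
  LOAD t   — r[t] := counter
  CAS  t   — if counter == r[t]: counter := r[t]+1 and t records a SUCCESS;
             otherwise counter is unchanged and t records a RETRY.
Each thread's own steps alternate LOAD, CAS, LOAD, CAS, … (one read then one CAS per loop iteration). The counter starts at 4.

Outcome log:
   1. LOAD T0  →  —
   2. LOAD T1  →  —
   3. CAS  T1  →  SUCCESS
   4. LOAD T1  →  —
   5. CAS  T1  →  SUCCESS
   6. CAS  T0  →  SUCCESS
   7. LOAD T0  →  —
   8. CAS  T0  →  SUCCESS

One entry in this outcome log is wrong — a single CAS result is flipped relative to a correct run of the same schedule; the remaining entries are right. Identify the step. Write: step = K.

step = 6

Correct run:
#1 T0 reads 4
#2 T1 reads 4
#3 T1 CAS(4→5) writes; counter now 5
#4 T1 reads 5
#5 T1 CAS(5→6) writes; counter now 6
#6 T0 CAS(4→5) fails; counter now 6
#7 T0 reads 6
#8 T0 CAS(6→7) writes; counter now 7
Flip is step 6.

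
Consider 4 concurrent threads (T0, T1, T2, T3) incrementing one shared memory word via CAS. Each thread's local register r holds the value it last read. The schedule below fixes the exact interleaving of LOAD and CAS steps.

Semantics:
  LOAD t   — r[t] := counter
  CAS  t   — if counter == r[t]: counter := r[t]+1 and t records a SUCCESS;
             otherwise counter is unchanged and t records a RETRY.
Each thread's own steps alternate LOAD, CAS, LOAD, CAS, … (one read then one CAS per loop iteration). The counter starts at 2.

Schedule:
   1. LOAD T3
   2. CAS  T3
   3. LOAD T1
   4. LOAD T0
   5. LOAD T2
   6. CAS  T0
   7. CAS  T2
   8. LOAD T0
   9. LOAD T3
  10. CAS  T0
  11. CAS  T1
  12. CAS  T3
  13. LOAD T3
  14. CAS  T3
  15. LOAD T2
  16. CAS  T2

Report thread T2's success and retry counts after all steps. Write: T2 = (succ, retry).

T2 = (1, 1)

1. LOAD T3 → mem=2 r[T3]=2 [LOAD]
2. CAS T3 → mem=3 r[T3]=2 [OK]
3. LOAD T1 → mem=3 r[T1]=3 [LOAD]
4. LOAD T0 → mem=3 r[T0]=3 [LOAD]
5. LOAD T2 → mem=3 r[T2]=3 [LOAD]
6. CAS T0 → mem=4 r[T0]=3 [OK]
7. CAS T2 → mem=4 r[T2]=3 [RETRY]
8. LOAD T0 → mem=4 r[T0]=4 [LOAD]
9. LOAD T3 → mem=4 r[T3]=4 [LOAD]
10. CAS T0 → mem=5 r[T0]=4 [OK]
11. CAS T1 → mem=5 r[T1]=3 [RETRY]
12. CAS T3 → mem=5 r[T3]=4 [RETRY]
13. LOAD T3 → mem=5 r[T3]=5 [LOAD]
14. CAS T3 → mem=6 r[T3]=5 [OK]
15. LOAD T2 → mem=6 r[T2]=6 [LOAD]
16. CAS T2 → mem=7 r[T2]=6 [OK]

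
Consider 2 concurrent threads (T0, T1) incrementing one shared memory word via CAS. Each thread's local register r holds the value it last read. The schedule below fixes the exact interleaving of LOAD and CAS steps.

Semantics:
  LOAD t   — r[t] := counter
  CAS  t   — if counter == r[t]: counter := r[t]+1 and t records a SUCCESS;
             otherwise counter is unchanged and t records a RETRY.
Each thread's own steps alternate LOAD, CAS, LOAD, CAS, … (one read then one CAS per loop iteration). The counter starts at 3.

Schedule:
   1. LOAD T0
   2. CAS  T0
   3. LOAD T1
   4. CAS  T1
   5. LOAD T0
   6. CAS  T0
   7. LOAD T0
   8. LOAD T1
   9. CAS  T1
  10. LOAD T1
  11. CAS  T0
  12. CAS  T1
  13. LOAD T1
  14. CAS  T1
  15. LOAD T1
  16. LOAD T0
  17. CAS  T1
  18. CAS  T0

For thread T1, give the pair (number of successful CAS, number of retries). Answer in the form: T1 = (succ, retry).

T1 = (5, 0)

1. LOAD T0 → mem=3 r[T0]=3 [LOAD]
2. CAS T0 → mem=4 r[T0]=3 [OK]
3. LOAD T1 → mem=4 r[T1]=4 [LOAD]
4. CAS T1 → mem=5 r[T1]=4 [OK]
5. LOAD T0 → mem=5 r[T0]=5 [LOAD]
6. CAS T0 → mem=6 r[T0]=5 [OK]
7. LOAD T0 → mem=6 r[T0]=6 [LOAD]
8. LOAD T1 → mem=6 r[T1]=6 [LOAD]
9. CAS T1 → mem=7 r[T1]=6 [OK]
10. LOAD T1 → mem=7 r[T1]=7 [LOAD]
11. CAS T0 → mem=7 r[T0]=6 [RETRY]
12. CAS T1 → mem=8 r[T1]=7 [OK]
13. LOAD T1 → mem=8 r[T1]=8 [LOAD]
14. CAS T1 → mem=9 r[T1]=8 [OK]
15. LOAD T1 → mem=9 r[T1]=9 [LOAD]
16. LOAD T0 → mem=9 r[T0]=9 [LOAD]
17. CAS T1 → mem=10 r[T1]=9 [OK]
18. CAS T0 → mem=10 r[T0]=9 [RETRY]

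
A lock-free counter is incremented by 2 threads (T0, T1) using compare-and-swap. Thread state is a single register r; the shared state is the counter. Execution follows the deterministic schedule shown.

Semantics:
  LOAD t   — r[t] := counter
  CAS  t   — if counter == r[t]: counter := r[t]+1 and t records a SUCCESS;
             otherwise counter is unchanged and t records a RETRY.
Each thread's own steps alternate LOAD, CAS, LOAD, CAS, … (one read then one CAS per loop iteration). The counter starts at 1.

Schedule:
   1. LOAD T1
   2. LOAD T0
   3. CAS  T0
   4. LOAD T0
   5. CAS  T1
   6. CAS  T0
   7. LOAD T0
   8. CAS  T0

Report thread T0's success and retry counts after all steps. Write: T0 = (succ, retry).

   1) LOAD T1:  M=1  r_T1=1
   2) LOAD T0:  M=1  r_T0=1
   3) CAS  T0:  M=2  r_T0=1 ✓
   4) LOAD T0:  M=2  r_T0=2
   5) CAS  T1:  M=2  r_T1=1 ✗
   6) CAS  T0:  M=3  r_T0=2 ✓
   7) LOAD T0:  M=3  r_T0=3
   8) CAS  T0:  M=4  r_T0=3 ✓

T0 = (3, 0)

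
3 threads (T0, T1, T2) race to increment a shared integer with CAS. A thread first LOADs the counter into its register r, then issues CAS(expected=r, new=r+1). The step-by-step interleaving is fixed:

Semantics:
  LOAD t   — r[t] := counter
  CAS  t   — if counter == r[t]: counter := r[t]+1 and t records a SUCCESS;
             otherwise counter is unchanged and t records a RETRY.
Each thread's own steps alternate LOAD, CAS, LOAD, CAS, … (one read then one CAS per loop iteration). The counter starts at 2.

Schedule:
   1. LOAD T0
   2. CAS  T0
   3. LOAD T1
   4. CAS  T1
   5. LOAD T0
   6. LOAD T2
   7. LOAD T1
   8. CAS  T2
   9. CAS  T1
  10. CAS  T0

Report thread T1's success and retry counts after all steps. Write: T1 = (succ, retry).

[1] T0.load  rd  (counter 2, T0.r 2)
[2] T0.cas  hit  (counter 3, T0.r 2)
[3] T1.load  rd  (counter 3, T1.r 3)
[4] T1.cas  hit  (counter 4, T1.r 3)
[5] T0.load  rd  (counter 4, T0.r 4)
[6] T2.load  rd  (counter 4, T2.r 4)
[7] T1.load  rd  (counter 4, T1.r 4)
[8] T2.cas  hit  (counter 5, T2.r 4)
[9] T1.cas  miss  (counter 5, T1.r 4)
[10] T0.cas  miss  (counter 5, T0.r 4)

T1 = (1, 1)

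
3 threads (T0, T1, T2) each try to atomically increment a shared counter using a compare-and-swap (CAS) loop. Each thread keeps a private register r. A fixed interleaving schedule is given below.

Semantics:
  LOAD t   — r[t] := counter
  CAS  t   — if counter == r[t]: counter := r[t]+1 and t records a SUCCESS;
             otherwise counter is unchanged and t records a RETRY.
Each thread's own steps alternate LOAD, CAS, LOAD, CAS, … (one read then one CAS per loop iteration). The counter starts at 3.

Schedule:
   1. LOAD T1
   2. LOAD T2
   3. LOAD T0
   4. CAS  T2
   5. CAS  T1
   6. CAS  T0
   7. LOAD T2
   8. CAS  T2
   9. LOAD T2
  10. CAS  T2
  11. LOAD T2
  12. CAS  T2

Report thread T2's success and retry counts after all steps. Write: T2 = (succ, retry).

1. LOAD T1 → mem=3 r[T1]=3 [LOAD]
2. LOAD T2 → mem=3 r[T2]=3 [LOAD]
3. LOAD T0 → mem=3 r[T0]=3 [LOAD]
4. CAS T2 → mem=4 r[T2]=3 [OK]
5. CAS T1 → mem=4 r[T1]=3 [RETRY]
6. CAS T0 → mem=4 r[T0]=3 [RETRY]
7. LOAD T2 → mem=4 r[T2]=4 [LOAD]
8. CAS T2 → mem=5 r[T2]=4 [OK]
9. LOAD T2 → mem=5 r[T2]=5 [LOAD]
10. CAS T2 → mem=6 r[T2]=5 [OK]
11. LOAD T2 → mem=6 r[T2]=6 [LOAD]
12. CAS T2 → mem=7 r[T2]=6 [OK]

T2 = (4, 0)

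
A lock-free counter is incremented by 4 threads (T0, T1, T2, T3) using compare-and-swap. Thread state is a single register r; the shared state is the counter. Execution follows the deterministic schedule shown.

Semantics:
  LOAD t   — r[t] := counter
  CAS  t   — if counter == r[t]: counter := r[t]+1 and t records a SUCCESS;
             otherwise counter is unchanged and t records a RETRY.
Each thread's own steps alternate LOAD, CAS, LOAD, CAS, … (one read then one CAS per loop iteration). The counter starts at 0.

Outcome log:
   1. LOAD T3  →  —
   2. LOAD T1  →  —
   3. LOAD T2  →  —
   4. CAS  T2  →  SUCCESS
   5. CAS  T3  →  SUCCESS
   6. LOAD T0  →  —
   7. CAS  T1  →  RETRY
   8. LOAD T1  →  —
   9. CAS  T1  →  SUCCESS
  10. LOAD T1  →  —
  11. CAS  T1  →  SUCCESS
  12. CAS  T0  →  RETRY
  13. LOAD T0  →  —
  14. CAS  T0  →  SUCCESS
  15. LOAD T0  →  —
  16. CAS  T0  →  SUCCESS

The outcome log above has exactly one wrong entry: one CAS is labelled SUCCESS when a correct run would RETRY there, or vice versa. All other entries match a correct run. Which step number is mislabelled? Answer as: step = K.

Reference trace:
   1) LOAD T3:  M=0  r_T3=0
   2) LOAD T1:  M=0  r_T1=0
   3) LOAD T2:  M=0  r_T2=0
   4) CAS  T2:  M=1  r_T2=0 ✓
   5) CAS  T3:  M=1  r_T3=0 ✗
   6) LOAD T0:  M=1  r_T0=1
   7) CAS  T1:  M=1  r_T1=0 ✗
   8) LOAD T1:  M=1  r_T1=1
   9) CAS  T1:  M=2  r_T1=1 ✓
  10) LOAD T1:  M=2  r_T1=2
  11) CAS  T1:  M=3  r_T1=2 ✓
  12) CAS  T0:  M=3  r_T0=1 ✗
  13) LOAD T0:  M=3  r_T0=3
  14) CAS  T0:  M=4  r_T0=3 ✓
  15) LOAD T0:  M=4  r_T0=4
  16) CAS  T0:  M=5  r_T0=4 ✓
Log disagrees first at step 5.

step = 5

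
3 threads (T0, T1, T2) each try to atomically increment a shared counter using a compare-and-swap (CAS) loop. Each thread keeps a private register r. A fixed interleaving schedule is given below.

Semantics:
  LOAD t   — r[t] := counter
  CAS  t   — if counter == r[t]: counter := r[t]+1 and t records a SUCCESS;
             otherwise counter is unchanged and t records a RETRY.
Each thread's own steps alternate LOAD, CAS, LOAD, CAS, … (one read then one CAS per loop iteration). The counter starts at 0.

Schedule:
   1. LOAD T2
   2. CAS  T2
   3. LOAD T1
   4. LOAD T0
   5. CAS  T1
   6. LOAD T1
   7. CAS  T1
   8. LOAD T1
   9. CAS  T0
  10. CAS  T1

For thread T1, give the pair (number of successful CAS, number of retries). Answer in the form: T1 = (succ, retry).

   1) LOAD T2:  M=0  r_T2=0
   2) CAS  T2:  M=1  r_T2=0 ✓
   3) LOAD T1:  M=1  r_T1=1
   4) LOAD T0:  M=1  r_T0=1
   5) CAS  T1:  M=2  r_T1=1 ✓
   6) LOAD T1:  M=2  r_T1=2
   7) CAS  T1:  M=3  r_T1=2 ✓
   8) LOAD T1:  M=3  r_T1=3
   9) CAS  T0:  M=3  r_T0=1 ✗
  10) CAS  T1:  M=4  r_T1=3 ✓

T1 = (3, 0)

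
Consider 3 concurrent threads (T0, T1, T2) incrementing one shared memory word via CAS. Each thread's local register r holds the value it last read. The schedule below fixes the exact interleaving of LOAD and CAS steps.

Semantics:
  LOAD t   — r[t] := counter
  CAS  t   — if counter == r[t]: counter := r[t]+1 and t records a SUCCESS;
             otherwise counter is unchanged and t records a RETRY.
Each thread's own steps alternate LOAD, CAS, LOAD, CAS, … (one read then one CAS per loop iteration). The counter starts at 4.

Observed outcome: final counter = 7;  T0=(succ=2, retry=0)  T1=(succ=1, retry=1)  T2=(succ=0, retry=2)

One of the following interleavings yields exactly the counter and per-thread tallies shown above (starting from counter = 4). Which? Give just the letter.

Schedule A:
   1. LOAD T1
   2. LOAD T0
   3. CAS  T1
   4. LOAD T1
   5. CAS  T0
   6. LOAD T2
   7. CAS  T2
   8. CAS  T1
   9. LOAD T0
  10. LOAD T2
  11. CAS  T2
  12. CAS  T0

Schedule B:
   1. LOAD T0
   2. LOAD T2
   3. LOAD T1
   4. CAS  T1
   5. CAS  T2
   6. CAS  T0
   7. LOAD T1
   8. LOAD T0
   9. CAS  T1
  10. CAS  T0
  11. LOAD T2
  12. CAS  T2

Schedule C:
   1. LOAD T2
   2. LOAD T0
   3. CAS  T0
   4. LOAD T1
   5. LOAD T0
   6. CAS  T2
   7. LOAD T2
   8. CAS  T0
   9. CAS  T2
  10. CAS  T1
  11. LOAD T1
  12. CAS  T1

Tracing schedule C:
#1 T2 reads 4
#2 T0 reads 4
#3 T0 CAS(4→5) writes; counter now 5
#4 T1 reads 5
#5 T0 reads 5
#6 T2 CAS(4→5) fails; counter now 5
#7 T2 reads 5
#8 T0 CAS(5→6) writes; counter now 6
#9 T2 CAS(5→6) fails; counter now 6
#10 T1 CAS(5→6) fails; counter now 6
#11 T1 reads 6
#12 T1 CAS(6→7) writes; counter now 7

C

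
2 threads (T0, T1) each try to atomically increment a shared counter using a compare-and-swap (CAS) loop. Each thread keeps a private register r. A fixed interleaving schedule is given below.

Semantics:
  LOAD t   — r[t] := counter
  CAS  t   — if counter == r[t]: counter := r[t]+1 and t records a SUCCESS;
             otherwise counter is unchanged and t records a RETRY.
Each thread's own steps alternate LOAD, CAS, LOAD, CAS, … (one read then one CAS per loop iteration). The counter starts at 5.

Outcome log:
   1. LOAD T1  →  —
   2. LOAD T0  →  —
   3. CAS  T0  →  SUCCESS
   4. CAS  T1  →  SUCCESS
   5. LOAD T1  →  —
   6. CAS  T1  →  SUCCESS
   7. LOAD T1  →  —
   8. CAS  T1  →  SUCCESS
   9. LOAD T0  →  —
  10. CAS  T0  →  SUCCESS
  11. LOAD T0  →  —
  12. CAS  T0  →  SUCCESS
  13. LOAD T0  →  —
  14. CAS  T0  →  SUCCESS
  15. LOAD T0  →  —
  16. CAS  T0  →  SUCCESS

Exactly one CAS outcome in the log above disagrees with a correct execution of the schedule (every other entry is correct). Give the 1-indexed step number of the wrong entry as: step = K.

step = 4

Reference trace:
#1 T1 reads 5
#2 T0 reads 5
#3 T0 CAS(5→6) writes; counter now 6
#4 T1 CAS(5→6) fails; counter now 6
#5 T1 reads 6
#6 T1 CAS(6→7) writes; counter now 7
#7 T1 reads 7
#8 T1 CAS(7→8) writes; counter now 8
#9 T0 reads 8
#10 T0 CAS(8→9) writes; counter now 9
#11 T0 reads 9
#12 T0 CAS(9→10) writes; counter now 10
#13 T0 reads 10
#14 T0 CAS(10→11) writes; counter now 11
#15 T0 reads 11
#16 T0 CAS(11→12) writes; counter now 12
Flip is step 4.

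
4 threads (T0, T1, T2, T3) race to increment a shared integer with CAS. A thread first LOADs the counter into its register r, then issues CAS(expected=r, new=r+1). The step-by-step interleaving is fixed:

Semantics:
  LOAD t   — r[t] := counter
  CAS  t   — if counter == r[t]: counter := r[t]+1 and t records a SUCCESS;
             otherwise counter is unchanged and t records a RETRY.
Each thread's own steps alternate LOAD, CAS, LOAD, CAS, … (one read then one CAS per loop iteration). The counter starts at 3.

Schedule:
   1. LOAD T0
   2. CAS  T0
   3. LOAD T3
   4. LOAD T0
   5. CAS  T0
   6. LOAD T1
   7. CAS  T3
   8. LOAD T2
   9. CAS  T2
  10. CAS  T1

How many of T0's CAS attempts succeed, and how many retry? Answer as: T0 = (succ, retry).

T0 LOAD — after: cnt=3, r=3 — load
T0 CAS — after: cnt=4, r=3 — ok
T3 LOAD — after: cnt=4, r=4 — load
T0 LOAD — after: cnt=4, r=4 — load
T0 CAS — after: cnt=5, r=4 — ok
T1 LOAD — after: cnt=5, r=5 — load
T3 CAS — after: cnt=5, r=4 — retry
T2 LOAD — after: cnt=5, r=5 — load
T2 CAS — after: cnt=6, r=5 — ok
T1 CAS — after: cnt=6, r=5 — retry

T0 = (2, 0)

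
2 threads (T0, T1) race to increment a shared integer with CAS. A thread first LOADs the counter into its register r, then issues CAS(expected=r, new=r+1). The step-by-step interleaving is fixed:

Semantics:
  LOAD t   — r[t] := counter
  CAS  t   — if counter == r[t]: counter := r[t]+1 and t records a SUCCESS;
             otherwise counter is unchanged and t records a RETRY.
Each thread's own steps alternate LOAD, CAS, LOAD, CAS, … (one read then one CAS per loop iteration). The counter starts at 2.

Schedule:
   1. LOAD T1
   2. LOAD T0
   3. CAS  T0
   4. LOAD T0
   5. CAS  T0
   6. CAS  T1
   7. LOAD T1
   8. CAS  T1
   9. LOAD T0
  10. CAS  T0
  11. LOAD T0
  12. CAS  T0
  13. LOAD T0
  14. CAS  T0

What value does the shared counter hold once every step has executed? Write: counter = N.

counter = 8

step 1: T1 LOAD ⇒ load; ctr=2 reg=2
step 2: T0 LOAD ⇒ load; ctr=2 reg=2
step 3: T0 CAS ⇒ ok; ctr=3 reg=2
step 4: T0 LOAD ⇒ load; ctr=3 reg=3
step 5: T0 CAS ⇒ ok; ctr=4 reg=3
step 6: T1 CAS ⇒ retry; ctr=4 reg=2
step 7: T1 LOAD ⇒ load; ctr=4 reg=4
step 8: T1 CAS ⇒ ok; ctr=5 reg=4
step 9: T0 LOAD ⇒ load; ctr=5 reg=5
step 10: T0 CAS ⇒ ok; ctr=6 reg=5
step 11: T0 LOAD ⇒ load; ctr=6 reg=6
step 12: T0 CAS ⇒ ok; ctr=7 reg=6
step 13: T0 LOAD ⇒ load; ctr=7 reg=7
step 14: T0 CAS ⇒ ok; ctr=8 reg=7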